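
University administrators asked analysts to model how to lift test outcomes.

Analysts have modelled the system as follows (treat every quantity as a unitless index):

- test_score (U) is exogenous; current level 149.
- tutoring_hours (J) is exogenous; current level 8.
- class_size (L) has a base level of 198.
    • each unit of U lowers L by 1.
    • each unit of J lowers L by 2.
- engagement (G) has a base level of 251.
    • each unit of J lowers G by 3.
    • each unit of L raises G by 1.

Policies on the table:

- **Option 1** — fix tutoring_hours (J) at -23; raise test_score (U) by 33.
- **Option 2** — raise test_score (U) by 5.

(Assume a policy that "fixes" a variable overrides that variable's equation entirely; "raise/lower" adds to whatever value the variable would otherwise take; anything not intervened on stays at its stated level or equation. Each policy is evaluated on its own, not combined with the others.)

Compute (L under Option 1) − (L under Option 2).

34

Option 1 (J := -23, U + 33):
  U = 149 + 33 = 182
  J = -23
  L = 198 − 182 − 2·(-23) = 62
Option 2 (U + 5):
  U = 149 + 5 = 154
  J = 8
  L = 198 − 154 − 2·8 = 28
L: 62 − 28 = 34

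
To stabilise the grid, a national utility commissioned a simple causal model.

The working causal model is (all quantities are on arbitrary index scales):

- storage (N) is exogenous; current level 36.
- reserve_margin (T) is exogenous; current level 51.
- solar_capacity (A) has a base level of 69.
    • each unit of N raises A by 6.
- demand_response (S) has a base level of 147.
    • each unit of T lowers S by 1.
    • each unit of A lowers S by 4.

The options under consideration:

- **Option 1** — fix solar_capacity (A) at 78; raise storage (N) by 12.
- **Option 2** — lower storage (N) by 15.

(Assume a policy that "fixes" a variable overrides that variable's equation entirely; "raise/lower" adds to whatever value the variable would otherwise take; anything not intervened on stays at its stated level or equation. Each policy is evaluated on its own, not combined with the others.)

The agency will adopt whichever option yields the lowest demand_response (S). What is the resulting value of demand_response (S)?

Option 1 (A := 78, N + 12):
  N = 36 + 12 = 48
  T = 51
  A = 78
  S = 147 − 51 − 4·78 = -216
Option 2 (N − 15):
  N = 36 − 15 = 21
  T = 51
  A = 69 + 6·21 = 195
  S = 147 − 51 − 4·195 = -684
Comparing — Option 1: S=-216, Option 2: S=-684. Lowest is -684 (Option 2).

-684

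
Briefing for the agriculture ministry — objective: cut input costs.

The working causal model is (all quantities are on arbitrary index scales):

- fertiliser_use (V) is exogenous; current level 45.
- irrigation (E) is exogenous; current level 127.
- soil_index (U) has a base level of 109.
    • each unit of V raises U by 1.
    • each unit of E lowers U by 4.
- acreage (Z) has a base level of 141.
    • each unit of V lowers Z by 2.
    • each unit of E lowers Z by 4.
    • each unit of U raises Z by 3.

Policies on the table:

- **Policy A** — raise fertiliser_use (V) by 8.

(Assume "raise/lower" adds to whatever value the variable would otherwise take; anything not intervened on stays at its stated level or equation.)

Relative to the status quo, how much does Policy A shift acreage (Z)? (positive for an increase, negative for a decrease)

Baseline:
  V = 45
  E = 127
  U = 109 + 45 − 4·127 = -354
  Z = 141 − 2·45 − 4·127 + 3·(-354) = -1519
Policy A (V + 8):
  V = 45 + 8 = 53
  E = 127
  U = 109 + 53 − 4·127 = -346
  Z = 141 − 2·53 − 4·127 + 3·(-346) = -1511
Change in Z: -1511 − (-1519) = 8

8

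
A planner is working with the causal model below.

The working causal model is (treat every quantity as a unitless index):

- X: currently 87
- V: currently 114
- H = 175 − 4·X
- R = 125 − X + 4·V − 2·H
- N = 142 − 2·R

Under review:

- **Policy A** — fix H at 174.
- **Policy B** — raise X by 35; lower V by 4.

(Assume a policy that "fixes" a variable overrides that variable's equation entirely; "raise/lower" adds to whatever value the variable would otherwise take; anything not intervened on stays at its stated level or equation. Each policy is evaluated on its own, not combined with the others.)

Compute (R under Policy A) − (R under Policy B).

-923

Policy A (H := 174):
  X = 87
  V = 114
  H = 174
  R = 125 − 87 + 4·114 − 2·174 = 146
Policy B (X + 35, V − 4):
  X = 87 + 35 = 122
  V = 114 − 4 = 110
  H = 175 − 4·122 = -313
  R = 125 − 122 + 4·110 − 2·(-313) = 1069
R: 146 − 1069 = -923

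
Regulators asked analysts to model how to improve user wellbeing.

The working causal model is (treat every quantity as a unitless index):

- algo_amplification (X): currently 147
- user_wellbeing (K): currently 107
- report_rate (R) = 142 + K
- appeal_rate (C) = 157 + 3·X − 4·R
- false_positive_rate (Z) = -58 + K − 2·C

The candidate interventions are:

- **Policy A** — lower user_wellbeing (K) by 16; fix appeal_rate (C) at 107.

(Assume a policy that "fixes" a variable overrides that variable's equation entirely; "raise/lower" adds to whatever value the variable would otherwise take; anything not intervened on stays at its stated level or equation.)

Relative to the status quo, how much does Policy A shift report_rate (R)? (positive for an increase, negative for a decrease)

-16

Baseline:
  K = 107
  R = 142 + 107 = 249
Policy A (K − 16, C := 107):
  K = 107 − 16 = 91
  R = 142 + 91 = 233
Change in R: 233 − 249 = -16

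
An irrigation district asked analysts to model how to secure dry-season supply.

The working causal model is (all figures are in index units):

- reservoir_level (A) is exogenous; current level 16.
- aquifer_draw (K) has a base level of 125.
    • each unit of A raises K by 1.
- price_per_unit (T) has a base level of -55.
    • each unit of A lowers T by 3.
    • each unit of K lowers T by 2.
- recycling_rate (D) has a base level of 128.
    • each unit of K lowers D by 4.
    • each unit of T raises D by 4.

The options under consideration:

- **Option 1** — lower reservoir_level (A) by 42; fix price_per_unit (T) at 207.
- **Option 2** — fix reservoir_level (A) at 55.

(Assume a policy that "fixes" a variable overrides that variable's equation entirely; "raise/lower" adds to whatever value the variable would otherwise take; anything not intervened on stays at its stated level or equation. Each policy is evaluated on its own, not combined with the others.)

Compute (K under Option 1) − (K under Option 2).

-81

Option 1 (A − 42, T := 207):
  A = 16 − 42 = -26
  K = 125 + (-26) = 99
Option 2 (A := 55):
  A = 55
  K = 125 + 55 = 180
K: 99 − 180 = -81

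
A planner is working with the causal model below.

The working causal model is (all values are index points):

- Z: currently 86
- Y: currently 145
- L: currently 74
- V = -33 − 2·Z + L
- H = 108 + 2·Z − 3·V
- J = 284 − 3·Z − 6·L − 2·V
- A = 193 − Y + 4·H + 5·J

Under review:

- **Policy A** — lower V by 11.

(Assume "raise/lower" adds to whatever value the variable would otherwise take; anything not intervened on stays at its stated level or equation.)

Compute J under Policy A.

Policy A (V − 11):
  Z = 86
  L = 74
  V = -33 − 2·86 + 74 (−11 from intervention) = -142
  J = 284 − 3·86 − 6·74 − 2·(-142) = -134

-134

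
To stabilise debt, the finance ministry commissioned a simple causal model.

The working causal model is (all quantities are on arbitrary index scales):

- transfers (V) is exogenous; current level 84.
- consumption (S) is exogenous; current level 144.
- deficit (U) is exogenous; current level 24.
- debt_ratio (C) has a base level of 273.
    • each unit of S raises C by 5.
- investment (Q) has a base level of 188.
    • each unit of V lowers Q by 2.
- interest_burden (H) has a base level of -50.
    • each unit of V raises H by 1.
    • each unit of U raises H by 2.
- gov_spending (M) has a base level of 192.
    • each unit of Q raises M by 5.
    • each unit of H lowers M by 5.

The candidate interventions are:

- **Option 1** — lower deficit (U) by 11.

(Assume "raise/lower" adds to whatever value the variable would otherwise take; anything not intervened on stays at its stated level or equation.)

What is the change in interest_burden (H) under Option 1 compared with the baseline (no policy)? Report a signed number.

Baseline:
  V = 84
  U = 24
  H = -50 + 84 + 2·24 = 82
Option 1 (U − 11):
  V = 84
  U = 24 − 11 = 13
  H = -50 + 84 + 2·13 = 60
Change in H: 60 − 82 = -22

-22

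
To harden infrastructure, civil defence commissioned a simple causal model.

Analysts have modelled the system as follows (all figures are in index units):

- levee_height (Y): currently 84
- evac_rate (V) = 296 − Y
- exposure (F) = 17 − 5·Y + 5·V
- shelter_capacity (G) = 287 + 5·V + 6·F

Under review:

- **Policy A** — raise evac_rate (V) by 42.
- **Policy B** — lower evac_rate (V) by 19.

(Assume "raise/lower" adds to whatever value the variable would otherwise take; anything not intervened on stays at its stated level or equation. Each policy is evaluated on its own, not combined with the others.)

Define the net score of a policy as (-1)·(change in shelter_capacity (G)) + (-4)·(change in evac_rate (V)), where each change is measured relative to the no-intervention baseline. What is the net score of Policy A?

-1638

Baseline:
  Y = 84
  V = 296 − 84 = 212
  F = 17 − 5·84 + 5·212 = 657
  G = 287 + 5·212 + 6·657 = 5289
Policy A (V + 42):
  Y = 84
  V = 296 − 84 (+42 from intervention) = 254
  F = 17 − 5·84 + 5·254 = 867
  G = 287 + 5·254 + 6·867 = 6759
ΔG = 6759 − 5289 = 1470; ΔV = 254 − 212 = 42
Score = (-1)·1470 + (-4)·42 = -1638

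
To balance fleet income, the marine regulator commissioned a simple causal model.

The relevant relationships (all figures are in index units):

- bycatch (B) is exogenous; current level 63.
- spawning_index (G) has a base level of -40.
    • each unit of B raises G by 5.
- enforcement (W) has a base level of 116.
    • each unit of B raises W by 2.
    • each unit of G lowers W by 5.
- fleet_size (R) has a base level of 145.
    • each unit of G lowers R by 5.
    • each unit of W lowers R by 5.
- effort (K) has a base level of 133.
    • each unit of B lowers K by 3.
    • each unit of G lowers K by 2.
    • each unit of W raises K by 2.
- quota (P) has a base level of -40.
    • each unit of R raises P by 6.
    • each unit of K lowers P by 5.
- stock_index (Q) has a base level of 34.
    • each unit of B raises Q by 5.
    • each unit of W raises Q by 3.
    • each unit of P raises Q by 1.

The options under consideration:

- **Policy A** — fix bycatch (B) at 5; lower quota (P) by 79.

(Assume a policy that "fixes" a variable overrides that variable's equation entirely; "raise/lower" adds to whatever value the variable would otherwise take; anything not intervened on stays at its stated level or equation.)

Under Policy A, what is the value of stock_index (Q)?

Policy A (B := 5, P − 79):
  B = 5
  G = -40 + 5·5 = -15
  W = 116 + 2·5 − 5·(-15) = 201
  R = 145 − 5·(-15) − 5·201 = -785
  K = 133 − 3·5 − 2·(-15) + 2·201 = 550
  P = -40 + 6·(-785) − 5·550 (−79 from intervention) = -7579
  Q = 34 + 5·5 + 3·201 + (-7579) = -6917

-6917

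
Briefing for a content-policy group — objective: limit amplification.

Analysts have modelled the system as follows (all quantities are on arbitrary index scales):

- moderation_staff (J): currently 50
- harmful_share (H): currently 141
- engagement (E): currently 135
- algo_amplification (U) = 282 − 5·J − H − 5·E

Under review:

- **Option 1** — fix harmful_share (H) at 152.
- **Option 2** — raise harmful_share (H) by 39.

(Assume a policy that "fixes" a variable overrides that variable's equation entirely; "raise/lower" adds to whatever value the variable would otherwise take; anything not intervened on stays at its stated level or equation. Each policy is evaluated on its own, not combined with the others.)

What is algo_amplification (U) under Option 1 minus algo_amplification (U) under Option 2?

Option 1 (H := 152):
  J = 50
  H = 152
  E = 135
  U = 282 − 5·50 − 152 − 5·135 = -795
Option 2 (H + 39):
  J = 50
  H = 141 + 39 = 180
  E = 135
  U = 282 − 5·50 − 180 − 5·135 = -823
U: -795 − (-823) = 28

28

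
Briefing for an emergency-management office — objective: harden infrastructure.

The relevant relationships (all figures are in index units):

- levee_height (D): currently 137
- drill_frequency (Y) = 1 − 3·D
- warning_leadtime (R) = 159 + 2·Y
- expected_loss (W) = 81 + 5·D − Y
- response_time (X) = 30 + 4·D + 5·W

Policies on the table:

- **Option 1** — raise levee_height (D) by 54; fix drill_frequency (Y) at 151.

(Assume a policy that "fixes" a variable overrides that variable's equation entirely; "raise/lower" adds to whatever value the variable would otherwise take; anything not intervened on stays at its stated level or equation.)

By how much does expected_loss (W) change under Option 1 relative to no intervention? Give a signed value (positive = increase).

-291

Baseline:
  D = 137
  Y = 1 − 3·137 = -410
  W = 81 + 5·137 − (-410) = 1176
Option 1 (D + 54, Y := 151):
  D = 137 + 54 = 191
  Y = 151
  W = 81 + 5·191 − 151 = 885
Change in W: 885 − 1176 = -291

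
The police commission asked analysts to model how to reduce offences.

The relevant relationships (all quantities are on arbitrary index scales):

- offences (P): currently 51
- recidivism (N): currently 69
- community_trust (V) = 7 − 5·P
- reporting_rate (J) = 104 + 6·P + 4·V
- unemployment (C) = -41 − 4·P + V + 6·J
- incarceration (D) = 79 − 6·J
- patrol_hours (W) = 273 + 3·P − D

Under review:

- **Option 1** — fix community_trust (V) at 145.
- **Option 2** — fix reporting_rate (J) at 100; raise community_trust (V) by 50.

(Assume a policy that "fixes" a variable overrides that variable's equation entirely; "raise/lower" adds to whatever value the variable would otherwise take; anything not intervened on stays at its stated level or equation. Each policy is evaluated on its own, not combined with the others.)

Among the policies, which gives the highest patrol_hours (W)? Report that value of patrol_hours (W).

Option 1 (V := 145):
  P = 51
  V = 145
  J = 104 + 6·51 + 4·145 = 990
  D = 79 − 6·990 = -5861
  W = 273 + 3·51 − (-5861) = 6287
Option 2 (J := 100, V + 50):
  P = 51
  V = 7 − 5·51 (+50 from intervention) = -198
  J = 100
  D = 79 − 6·100 = -521
  W = 273 + 3·51 − (-521) = 947
Comparing — Option 1: W=6287, Option 2: W=947. Highest is 6287 (Option 1).

6287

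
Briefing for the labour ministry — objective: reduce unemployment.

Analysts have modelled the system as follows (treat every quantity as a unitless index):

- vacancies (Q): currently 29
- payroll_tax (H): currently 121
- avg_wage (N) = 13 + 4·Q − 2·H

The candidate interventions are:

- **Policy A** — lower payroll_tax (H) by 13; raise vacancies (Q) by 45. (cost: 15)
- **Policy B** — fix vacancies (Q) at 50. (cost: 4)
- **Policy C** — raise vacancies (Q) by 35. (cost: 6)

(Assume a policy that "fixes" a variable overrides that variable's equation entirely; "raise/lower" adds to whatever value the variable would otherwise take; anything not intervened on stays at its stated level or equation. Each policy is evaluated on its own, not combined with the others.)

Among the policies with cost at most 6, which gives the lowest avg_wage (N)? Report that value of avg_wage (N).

-29

Policy B (Q := 50):
  Q = 50
  H = 121
  N = 13 + 4·50 − 2·121 = -29
Policy C (Q + 35):
  Q = 29 + 35 = 64
  H = 121
  N = 13 + 4·64 − 2·121 = 27
Comparing — Policy B: N=-29, Policy C: N=27. Lowest is -29 (Policy B).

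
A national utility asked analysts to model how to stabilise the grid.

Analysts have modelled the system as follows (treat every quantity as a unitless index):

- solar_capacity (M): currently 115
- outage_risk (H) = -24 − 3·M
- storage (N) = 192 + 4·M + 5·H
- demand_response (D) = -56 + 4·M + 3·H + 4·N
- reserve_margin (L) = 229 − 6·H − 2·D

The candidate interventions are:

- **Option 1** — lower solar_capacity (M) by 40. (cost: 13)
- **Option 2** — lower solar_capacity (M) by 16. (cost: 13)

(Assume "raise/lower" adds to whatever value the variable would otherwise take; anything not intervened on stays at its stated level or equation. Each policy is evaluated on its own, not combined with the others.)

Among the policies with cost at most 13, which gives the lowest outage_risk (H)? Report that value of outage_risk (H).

Option 1 (M − 40):
  M = 115 − 40 = 75
  H = -24 − 3·75 = -249
Option 2 (M − 16):
  M = 115 − 16 = 99
  H = -24 − 3·99 = -321
Comparing — Option 1: H=-249, Option 2: H=-321. Lowest is -321 (Option 2).

-321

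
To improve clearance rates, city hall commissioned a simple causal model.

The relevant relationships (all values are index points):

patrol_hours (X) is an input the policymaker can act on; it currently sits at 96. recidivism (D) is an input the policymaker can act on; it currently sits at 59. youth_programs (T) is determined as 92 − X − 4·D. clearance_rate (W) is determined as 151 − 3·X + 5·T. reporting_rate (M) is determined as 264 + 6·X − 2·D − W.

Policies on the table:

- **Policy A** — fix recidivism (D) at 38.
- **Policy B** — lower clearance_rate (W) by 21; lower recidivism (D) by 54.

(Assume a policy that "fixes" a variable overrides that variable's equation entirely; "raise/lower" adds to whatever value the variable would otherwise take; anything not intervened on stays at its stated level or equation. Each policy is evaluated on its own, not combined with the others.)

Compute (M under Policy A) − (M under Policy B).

Policy A (D := 38):
  X = 96
  D = 38
  T = 92 − 96 − 4·38 = -156
  W = 151 − 3·96 + 5·(-156) = -917
  M = 264 + 6·96 − 2·38 − (-917) = 1681
Policy B (W − 21, D − 54):
  X = 96
  D = 59 − 54 = 5
  T = 92 − 96 − 4·5 = -24
  W = 151 − 3·96 + 5·(-24) (−21 from intervention) = -278
  M = 264 + 6·96 − 2·5 − (-278) = 1108
M: 1681 − 1108 = 573

573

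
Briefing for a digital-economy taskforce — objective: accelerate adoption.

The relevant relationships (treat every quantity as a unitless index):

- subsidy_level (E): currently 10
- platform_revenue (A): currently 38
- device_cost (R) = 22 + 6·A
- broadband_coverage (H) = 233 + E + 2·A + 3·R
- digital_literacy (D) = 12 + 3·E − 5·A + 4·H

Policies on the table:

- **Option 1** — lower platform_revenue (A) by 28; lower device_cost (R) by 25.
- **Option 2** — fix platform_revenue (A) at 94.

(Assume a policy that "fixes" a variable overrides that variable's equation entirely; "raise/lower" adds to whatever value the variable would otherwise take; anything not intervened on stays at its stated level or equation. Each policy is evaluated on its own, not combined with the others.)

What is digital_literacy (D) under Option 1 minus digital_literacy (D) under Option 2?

Option 1 (A − 28, R − 25):
  E = 10
  A = 38 − 28 = 10
  R = 22 + 6·10 (−25 from intervention) = 57
  H = 233 + 10 + 2·10 + 3·57 = 434
  D = 12 + 3·10 − 5·10 + 4·434 = 1728
Option 2 (A := 94):
  E = 10
  A = 94
  R = 22 + 6·94 = 586
  H = 233 + 10 + 2·94 + 3·586 = 2189
  D = 12 + 3·10 − 5·94 + 4·2189 = 8328
D: 1728 − 8328 = -6600

-6600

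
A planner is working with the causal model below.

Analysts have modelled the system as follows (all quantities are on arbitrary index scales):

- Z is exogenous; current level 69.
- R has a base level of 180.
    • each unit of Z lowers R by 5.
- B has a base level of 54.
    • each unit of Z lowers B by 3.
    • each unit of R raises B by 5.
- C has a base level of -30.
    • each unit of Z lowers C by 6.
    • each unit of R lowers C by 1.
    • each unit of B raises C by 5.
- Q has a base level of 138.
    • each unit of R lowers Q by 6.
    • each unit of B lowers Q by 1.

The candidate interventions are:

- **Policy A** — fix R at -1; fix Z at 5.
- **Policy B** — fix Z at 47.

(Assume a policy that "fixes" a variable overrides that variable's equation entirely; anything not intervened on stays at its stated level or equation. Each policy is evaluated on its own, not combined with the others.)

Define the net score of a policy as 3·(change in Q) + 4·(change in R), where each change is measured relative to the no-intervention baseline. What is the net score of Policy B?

Baseline:
  Z = 69
  R = 180 − 5·69 = -165
  B = 54 − 3·69 + 5·(-165) = -978
  Q = 138 − 6·(-165) − (-978) = 2106
Policy B (Z := 47):
  Z = 47
  R = 180 − 5·47 = -55
  B = 54 − 3·47 + 5·(-55) = -362
  Q = 138 − 6·(-55) − (-362) = 830
ΔQ = 830 − 2106 = -1276; ΔR = -55 − (-165) = 110
Score = 3·(-1276) + 4·110 = -3388

-3388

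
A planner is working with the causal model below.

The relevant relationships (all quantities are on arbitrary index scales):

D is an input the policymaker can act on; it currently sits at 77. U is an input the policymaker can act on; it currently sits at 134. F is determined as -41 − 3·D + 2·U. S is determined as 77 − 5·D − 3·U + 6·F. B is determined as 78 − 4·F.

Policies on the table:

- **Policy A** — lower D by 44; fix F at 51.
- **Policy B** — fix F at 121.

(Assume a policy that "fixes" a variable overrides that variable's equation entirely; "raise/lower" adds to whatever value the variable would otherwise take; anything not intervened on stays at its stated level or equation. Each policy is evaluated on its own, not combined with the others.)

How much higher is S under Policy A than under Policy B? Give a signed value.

Policy A (D − 44, F := 51):
  D = 77 − 44 = 33
  U = 134
  F = 51
  S = 77 − 5·33 − 3·134 + 6·51 = -184
Policy B (F := 121):
  D = 77
  U = 134
  F = 121
  S = 77 − 5·77 − 3·134 + 6·121 = 16
S: -184 − 16 = -200

-200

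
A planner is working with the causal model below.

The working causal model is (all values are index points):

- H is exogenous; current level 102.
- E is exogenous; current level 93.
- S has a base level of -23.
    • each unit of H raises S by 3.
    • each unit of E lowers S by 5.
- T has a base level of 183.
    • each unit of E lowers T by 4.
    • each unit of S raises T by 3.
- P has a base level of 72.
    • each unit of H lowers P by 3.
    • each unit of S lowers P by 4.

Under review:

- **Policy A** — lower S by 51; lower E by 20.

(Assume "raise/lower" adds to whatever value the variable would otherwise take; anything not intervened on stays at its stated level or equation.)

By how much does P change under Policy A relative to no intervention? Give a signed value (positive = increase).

-196

Baseline:
  H = 102
  E = 93
  S = -23 + 3·102 − 5·93 = -182
  P = 72 − 3·102 − 4·(-182) = 494
Policy A (S − 51, E − 20):
  H = 102
  E = 93 − 20 = 73
  S = -23 + 3·102 − 5·73 (−51 from intervention) = -133
  P = 72 − 3·102 − 4·(-133) = 298
Change in P: 298 − 494 = -196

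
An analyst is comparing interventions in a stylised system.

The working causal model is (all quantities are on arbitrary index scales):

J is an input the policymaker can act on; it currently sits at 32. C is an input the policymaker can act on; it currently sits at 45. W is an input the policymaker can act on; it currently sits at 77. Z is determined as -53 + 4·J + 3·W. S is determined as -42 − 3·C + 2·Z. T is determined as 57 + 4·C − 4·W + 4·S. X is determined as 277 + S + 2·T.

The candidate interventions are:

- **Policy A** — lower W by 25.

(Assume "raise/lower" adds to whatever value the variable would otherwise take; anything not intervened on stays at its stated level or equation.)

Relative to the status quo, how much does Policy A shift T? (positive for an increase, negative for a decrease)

Baseline:
  J = 32
  C = 45
  W = 77
  Z = -53 + 4·32 + 3·77 = 306
  S = -42 − 3·45 + 2·306 = 435
  T = 57 + 4·45 − 4·77 + 4·435 = 1669
Policy A (W − 25):
  J = 32
  C = 45
  W = 77 − 25 = 52
  Z = -53 + 4·32 + 3·52 = 231
  S = -42 − 3·45 + 2·231 = 285
  T = 57 + 4·45 − 4·52 + 4·285 = 1169
Change in T: 1169 − 1669 = -500

-500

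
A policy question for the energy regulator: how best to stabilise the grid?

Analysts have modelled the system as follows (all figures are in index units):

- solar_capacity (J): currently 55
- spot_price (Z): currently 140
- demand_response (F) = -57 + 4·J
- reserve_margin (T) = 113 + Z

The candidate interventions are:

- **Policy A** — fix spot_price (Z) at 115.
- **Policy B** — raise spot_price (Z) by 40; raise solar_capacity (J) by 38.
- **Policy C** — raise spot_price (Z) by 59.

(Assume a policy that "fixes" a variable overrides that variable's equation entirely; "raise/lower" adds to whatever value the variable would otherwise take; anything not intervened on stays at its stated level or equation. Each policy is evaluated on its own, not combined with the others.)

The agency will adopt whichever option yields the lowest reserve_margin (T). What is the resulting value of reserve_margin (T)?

Policy A (Z := 115):
  Z = 115
  T = 113 + 115 = 228
Policy B (Z + 40, J + 38):
  Z = 140 + 40 = 180
  T = 113 + 180 = 293
Policy C (Z + 59):
  Z = 140 + 59 = 199
  T = 113 + 199 = 312
Comparing — Policy A: T=228, Policy B: T=293, Policy C: T=312. Lowest is 228 (Policy A).

228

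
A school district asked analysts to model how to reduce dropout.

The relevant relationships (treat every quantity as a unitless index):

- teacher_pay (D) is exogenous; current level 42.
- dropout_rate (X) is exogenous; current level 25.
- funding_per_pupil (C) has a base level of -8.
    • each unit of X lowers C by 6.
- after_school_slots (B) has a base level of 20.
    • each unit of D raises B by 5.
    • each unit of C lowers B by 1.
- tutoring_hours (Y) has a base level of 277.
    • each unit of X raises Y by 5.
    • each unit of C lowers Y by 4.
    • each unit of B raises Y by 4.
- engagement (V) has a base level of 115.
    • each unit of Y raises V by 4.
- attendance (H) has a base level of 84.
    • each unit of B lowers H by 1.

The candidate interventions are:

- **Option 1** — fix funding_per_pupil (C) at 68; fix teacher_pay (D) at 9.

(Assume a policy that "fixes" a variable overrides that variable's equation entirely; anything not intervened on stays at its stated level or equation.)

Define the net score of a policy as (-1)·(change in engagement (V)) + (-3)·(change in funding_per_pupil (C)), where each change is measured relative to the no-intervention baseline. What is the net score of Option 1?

9194

Baseline:
  D = 42
  X = 25
  C = -8 − 6·25 = -158
  B = 20 + 5·42 − (-158) = 388
  Y = 277 + 5·25 − 4·(-158) + 4·388 = 2586
  V = 115 + 4·2586 = 10459
Option 1 (C := 68, D := 9):
  D = 9
  X = 25
  C = 68
  B = 20 + 5·9 − 68 = -3
  Y = 277 + 5·25 − 4·68 + 4·(-3) = 118
  V = 115 + 4·118 = 587
ΔV = 587 − 10459 = -9872; ΔC = 68 − (-158) = 226
Score = (-1)·(-9872) + (-3)·226 = 9194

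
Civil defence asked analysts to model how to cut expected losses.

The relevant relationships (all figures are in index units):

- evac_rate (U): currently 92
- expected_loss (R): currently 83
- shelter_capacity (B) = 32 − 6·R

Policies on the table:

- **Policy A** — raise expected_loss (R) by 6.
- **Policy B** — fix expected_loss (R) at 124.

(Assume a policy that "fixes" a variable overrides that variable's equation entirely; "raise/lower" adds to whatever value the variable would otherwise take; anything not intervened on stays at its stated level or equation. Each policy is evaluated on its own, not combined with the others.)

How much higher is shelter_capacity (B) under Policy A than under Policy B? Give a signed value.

Policy A (R + 6):
  R = 83 + 6 = 89
  B = 32 − 6·89 = -502
Policy B (R := 124):
  R = 124
  B = 32 − 6·124 = -712
B: -502 − (-712) = 210

210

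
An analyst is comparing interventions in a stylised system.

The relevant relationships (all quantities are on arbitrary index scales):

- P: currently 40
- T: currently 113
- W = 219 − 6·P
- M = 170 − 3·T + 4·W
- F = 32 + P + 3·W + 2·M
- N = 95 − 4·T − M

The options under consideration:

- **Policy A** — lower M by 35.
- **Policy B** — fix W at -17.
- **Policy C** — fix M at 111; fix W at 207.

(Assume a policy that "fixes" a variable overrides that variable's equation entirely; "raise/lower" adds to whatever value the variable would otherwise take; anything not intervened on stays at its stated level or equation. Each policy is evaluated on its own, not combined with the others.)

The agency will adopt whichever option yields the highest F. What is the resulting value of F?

Policy A (M − 35):
  P = 40
  T = 113
  W = 219 − 6·40 = -21
  M = 170 − 3·113 + 4·(-21) (−35 from intervention) = -288
  F = 32 + 40 + 3·(-21) + 2·(-288) = -567
Policy B (W := -17):
  P = 40
  T = 113
  W = -17
  M = 170 − 3·113 + 4·(-17) = -237
  F = 32 + 40 + 3·(-17) + 2·(-237) = -453
Policy C (M := 111, W := 207):
  P = 40
  T = 113
  W = 207
  M = 111
  F = 32 + 40 + 3·207 + 2·111 = 915
Comparing — Policy A: F=-567, Policy B: F=-453, Policy C: F=915. Highest is 915 (Policy C).

915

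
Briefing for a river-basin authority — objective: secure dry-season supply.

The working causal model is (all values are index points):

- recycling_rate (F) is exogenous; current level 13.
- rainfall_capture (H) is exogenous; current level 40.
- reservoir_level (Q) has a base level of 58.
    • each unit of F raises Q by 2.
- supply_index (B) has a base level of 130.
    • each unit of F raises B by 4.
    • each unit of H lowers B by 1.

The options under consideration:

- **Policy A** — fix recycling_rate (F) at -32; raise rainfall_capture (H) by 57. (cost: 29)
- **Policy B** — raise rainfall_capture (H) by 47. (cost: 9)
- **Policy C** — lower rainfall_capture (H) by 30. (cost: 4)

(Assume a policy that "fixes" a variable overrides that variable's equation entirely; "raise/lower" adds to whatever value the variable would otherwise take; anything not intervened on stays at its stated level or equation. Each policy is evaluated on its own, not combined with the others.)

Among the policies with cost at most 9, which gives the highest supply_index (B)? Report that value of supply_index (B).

172

Policy B (H + 47):
  F = 13
  H = 40 + 47 = 87
  B = 130 + 4·13 − 87 = 95
Policy C (H − 30):
  F = 13
  H = 40 − 30 = 10
  B = 130 + 4·13 − 10 = 172
Comparing — Policy B: B=95, Policy C: B=172. Highest is 172 (Policy C).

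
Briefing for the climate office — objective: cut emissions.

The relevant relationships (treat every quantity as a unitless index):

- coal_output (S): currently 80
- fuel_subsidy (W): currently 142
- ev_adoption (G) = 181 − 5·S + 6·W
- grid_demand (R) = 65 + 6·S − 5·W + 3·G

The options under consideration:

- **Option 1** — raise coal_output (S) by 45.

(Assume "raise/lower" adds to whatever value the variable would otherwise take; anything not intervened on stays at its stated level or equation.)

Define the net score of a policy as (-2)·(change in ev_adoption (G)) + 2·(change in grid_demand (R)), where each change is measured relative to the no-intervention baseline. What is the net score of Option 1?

Baseline:
  S = 80
  W = 142
  G = 181 − 5·80 + 6·142 = 633
  R = 65 + 6·80 − 5·142 + 3·633 = 1734
Option 1 (S + 45):
  S = 80 + 45 = 125
  W = 142
  G = 181 − 5·125 + 6·142 = 408
  R = 65 + 6·125 − 5·142 + 3·408 = 1329
ΔG = 408 − 633 = -225; ΔR = 1329 − 1734 = -405
Score = (-2)·(-225) + 2·(-405) = -360

-360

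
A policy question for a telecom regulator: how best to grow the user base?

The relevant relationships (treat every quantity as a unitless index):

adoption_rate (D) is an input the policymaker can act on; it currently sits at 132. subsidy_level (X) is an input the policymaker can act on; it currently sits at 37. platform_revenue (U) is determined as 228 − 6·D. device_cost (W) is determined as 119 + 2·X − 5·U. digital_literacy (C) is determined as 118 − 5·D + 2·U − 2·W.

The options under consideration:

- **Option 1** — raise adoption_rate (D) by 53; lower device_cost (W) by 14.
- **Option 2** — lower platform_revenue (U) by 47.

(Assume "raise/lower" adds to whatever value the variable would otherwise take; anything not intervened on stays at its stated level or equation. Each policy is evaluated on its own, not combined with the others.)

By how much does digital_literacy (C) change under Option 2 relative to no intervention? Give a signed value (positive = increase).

-564

Baseline:
  D = 132
  X = 37
  U = 228 − 6·132 = -564
  W = 119 + 2·37 − 5·(-564) = 3013
  C = 118 − 5·132 + 2·(-564) − 2·3013 = -7696
Option 2 (U − 47):
  D = 132
  X = 37
  U = 228 − 6·132 (−47 from intervention) = -611
  W = 119 + 2·37 − 5·(-611) = 3248
  C = 118 − 5·132 + 2·(-611) − 2·3248 = -8260
Change in C: -8260 − (-7696) = -564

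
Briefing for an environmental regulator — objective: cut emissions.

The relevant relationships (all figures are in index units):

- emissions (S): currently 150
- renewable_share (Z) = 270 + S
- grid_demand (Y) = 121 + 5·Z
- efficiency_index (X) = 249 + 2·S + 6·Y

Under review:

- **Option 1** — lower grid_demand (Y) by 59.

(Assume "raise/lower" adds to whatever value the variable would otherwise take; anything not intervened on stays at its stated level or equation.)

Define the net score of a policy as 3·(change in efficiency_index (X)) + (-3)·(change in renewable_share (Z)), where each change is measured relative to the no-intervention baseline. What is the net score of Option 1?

Baseline:
  S = 150
  Z = 270 + 150 = 420
  Y = 121 + 5·420 = 2221
  X = 249 + 2·150 + 6·2221 = 13875
Option 1 (Y − 59):
  S = 150
  Z = 270 + 150 = 420
  Y = 121 + 5·420 (−59 from intervention) = 2162
  X = 249 + 2·150 + 6·2162 = 13521
ΔX = 13521 − 13875 = -354; ΔZ = 420 − 420 = 0
Score = 3·(-354) + (-3)·0 = -1062

-1062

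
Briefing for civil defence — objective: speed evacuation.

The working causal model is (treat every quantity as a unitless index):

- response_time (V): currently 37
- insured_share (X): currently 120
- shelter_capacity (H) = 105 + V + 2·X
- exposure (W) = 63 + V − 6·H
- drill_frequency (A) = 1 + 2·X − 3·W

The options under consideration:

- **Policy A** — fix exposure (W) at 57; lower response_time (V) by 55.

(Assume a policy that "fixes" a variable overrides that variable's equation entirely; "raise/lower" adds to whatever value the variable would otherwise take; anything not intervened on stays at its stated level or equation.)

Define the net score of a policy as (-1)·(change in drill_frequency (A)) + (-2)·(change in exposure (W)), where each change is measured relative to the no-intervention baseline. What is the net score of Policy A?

2249

Baseline:
  V = 37
  X = 120
  H = 105 + 37 + 2·120 = 382
  W = 63 + 37 − 6·382 = -2192
  A = 1 + 2·120 − 3·(-2192) = 6817
Policy A (W := 57, V − 55):
  V = 37 − 55 = -18
  X = 120
  H = 105 + (-18) + 2·120 = 327
  W = 57
  A = 1 + 2·120 − 3·57 = 70
ΔA = 70 − 6817 = -6747; ΔW = 57 − (-2192) = 2249
Score = (-1)·(-6747) + (-2)·2249 = 2249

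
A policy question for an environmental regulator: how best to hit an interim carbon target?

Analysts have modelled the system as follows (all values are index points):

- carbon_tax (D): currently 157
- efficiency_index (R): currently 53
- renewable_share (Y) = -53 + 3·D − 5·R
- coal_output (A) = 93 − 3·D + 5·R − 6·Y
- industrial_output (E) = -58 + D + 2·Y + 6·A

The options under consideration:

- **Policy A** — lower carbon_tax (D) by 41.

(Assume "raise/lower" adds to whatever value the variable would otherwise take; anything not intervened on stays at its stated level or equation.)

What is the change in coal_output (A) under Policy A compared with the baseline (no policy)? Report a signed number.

861

Baseline:
  D = 157
  R = 53
  Y = -53 + 3·157 − 5·53 = 153
  A = 93 − 3·157 + 5·53 − 6·153 = -1031
Policy A (D − 41):
  D = 157 − 41 = 116
  R = 53
  Y = -53 + 3·116 − 5·53 = 30
  A = 93 − 3·116 + 5·53 − 6·30 = -170
Change in A: -170 − (-1031) = 861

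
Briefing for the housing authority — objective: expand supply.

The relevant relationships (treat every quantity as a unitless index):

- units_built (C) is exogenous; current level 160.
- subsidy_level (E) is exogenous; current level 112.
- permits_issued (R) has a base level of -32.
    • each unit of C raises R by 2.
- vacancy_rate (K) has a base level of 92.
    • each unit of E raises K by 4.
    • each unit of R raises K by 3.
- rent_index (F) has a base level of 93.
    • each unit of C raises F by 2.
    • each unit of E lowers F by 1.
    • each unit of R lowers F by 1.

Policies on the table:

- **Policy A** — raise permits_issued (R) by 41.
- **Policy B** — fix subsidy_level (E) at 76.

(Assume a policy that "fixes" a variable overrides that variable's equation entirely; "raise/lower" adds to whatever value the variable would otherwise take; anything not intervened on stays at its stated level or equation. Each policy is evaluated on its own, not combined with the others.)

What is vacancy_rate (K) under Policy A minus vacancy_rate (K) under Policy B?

267

Policy A (R + 41):
  C = 160
  E = 112
  R = -32 + 2·160 (+41 from intervention) = 329
  K = 92 + 4·112 + 3·329 = 1527
Policy B (E := 76):
  C = 160
  E = 76
  R = -32 + 2·160 = 288
  K = 92 + 4·76 + 3·288 = 1260
K: 1527 − 1260 = 267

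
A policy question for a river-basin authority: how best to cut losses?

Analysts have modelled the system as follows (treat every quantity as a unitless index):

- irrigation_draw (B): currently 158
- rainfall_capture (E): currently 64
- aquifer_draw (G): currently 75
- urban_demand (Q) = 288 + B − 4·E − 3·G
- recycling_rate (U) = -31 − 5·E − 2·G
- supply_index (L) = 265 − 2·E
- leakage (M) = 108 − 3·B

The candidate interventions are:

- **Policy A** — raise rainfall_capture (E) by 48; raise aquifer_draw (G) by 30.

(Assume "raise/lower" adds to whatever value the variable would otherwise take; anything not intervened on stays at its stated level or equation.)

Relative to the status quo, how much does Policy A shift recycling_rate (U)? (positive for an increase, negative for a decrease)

Baseline:
  E = 64
  G = 75
  U = -31 − 5·64 − 2·75 = -501
Policy A (E + 48, G + 30):
  E = 64 + 48 = 112
  G = 75 + 30 = 105
  U = -31 − 5·112 − 2·105 = -801
Change in U: -801 − (-501) = -300

-300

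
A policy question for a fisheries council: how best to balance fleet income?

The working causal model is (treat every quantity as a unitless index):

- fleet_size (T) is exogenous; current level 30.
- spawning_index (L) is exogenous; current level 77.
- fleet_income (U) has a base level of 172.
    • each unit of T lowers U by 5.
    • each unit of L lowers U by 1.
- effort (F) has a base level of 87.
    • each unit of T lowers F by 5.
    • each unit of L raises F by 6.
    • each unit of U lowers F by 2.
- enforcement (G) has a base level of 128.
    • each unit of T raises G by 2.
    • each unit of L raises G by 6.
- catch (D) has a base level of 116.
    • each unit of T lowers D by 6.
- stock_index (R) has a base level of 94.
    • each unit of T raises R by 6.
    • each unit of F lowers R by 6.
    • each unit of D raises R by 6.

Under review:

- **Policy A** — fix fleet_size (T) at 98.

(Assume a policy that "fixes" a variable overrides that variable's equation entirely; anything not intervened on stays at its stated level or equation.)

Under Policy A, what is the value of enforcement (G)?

Policy A (T := 98):
  T = 98
  L = 77
  G = 128 + 2·98 + 6·77 = 786

786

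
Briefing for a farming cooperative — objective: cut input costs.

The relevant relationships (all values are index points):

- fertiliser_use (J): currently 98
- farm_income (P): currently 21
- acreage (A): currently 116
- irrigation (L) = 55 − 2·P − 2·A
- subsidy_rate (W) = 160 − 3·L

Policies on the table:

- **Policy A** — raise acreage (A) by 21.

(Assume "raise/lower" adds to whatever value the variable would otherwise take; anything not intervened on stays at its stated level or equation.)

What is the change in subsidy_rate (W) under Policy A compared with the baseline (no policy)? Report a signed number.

126

Baseline:
  P = 21
  A = 116
  L = 55 − 2·21 − 2·116 = -219
  W = 160 − 3·(-219) = 817
Policy A (A + 21):
  P = 21
  A = 116 + 21 = 137
  L = 55 − 2·21 − 2·137 = -261
  W = 160 − 3·(-261) = 943
Change in W: 943 − 817 = 126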